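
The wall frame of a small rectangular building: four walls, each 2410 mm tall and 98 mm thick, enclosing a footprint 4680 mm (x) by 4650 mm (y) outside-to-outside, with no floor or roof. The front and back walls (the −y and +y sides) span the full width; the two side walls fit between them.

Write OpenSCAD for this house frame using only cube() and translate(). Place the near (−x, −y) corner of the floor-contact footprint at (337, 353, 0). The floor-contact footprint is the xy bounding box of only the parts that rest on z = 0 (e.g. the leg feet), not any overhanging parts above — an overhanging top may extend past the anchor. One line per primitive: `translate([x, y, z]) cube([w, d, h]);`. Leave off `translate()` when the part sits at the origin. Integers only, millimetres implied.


translate([337, 353, 0]) cube([4680, 98, 2410]);
translate([337, 4905, 0]) cube([4680, 98, 2410]);
translate([337, 451, 0]) cube([98, 4454, 2410]);
translate([4919, 451, 0]) cube([98, 4454, 2410]);


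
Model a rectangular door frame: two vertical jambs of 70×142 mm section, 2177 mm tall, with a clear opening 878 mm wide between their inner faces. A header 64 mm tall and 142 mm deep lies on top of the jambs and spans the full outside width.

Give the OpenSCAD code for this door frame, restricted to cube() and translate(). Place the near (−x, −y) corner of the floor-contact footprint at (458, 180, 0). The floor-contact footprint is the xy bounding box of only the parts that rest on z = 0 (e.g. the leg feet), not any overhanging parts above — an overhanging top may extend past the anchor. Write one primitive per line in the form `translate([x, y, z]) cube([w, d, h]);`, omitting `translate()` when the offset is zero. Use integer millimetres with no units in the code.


translate([458, 180, 0]) cube([70, 142, 2177]);
translate([1406, 180, 0]) cube([70, 142, 2177]);
translate([458, 180, 2177]) cube([1018, 142, 64]);


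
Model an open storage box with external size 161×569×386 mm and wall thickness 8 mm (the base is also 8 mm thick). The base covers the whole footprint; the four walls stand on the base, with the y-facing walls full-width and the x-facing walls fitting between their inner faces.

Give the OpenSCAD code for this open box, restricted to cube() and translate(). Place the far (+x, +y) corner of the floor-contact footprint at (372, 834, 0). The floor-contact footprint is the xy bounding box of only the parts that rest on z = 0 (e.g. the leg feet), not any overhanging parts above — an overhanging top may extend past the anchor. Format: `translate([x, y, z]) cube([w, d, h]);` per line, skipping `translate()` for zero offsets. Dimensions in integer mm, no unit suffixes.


translate([211, 265, 0]) cube([161, 569, 8]);
translate([211, 265, 8]) cube([161, 8, 378]);
translate([211, 826, 8]) cube([161, 8, 378]);
translate([211, 273, 8]) cube([8, 553, 378]);
translate([364, 273, 8]) cube([8, 553, 378]);


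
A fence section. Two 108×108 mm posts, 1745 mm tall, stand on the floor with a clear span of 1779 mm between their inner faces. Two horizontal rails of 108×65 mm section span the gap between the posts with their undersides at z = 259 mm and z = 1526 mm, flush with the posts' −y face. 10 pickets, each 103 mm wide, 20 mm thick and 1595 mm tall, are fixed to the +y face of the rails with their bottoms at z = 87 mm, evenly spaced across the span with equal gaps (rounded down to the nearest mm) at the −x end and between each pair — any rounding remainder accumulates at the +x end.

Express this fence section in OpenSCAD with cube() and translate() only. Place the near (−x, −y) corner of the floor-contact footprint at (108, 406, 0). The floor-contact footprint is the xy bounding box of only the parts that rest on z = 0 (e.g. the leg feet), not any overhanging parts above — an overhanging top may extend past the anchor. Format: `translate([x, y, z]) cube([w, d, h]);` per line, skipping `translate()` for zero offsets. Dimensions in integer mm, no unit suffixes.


translate([108, 406, 0]) cube([108, 108, 1745]);
translate([1995, 406, 0]) cube([108, 108, 1745]);
translate([216, 406, 259]) cube([1779, 108, 65]);
translate([216, 406, 1526]) cube([1779, 108, 65]);
translate([284, 514, 87]) cube([103, 20, 1595]);
translate([455, 514, 87]) cube([103, 20, 1595]);
translate([626, 514, 87]) cube([103, 20, 1595]);
translate([797, 514, 87]) cube([103, 20, 1595]);
translate([968, 514, 87]) cube([103, 20, 1595]);
translate([1139, 514, 87]) cube([103, 20, 1595]);
translate([1310, 514, 87]) cube([103, 20, 1595]);
translate([1481, 514, 87]) cube([103, 20, 1595]);
translate([1652, 514, 87]) cube([103, 20, 1595]);
translate([1823, 514, 87]) cube([103, 20, 1595]);


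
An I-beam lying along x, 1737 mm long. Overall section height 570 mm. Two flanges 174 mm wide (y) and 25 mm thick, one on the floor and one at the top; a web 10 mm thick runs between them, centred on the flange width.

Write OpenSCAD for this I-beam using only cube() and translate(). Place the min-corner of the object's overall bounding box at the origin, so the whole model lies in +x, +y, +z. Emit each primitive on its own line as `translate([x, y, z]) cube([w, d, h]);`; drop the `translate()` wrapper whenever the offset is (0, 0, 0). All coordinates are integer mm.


cube([1737, 174, 25]);
translate([0, 82, 25]) cube([1737, 10, 520]);
translate([0, 0, 545]) cube([1737, 174, 25]);


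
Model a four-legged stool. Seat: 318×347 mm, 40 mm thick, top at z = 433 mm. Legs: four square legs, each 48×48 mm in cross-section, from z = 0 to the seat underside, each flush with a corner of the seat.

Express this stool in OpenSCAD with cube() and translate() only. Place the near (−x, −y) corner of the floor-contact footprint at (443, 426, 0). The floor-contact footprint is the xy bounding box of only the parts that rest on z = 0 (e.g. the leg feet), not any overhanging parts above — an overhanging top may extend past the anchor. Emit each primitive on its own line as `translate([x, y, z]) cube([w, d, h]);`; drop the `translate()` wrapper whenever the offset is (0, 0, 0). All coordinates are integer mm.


// leg_h = 433 - 40 = 393
translate([443, 426, 393]) cube([318, 347, 40]);
translate([443, 426, 0]) cube([48, 48, 393]);
translate([713, 426, 0]) cube([48, 48, 393]);
translate([443, 725, 0]) cube([48, 48, 393]);
translate([713, 725, 0]) cube([48, 48, 393]);


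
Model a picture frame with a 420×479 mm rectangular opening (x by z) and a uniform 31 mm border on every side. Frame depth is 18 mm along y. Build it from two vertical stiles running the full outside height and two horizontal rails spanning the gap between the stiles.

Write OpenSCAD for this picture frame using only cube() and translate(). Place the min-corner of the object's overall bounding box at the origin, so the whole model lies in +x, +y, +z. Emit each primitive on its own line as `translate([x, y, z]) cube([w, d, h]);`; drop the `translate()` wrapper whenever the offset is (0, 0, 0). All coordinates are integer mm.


cube([31, 18, 541]);
translate([451, 0, 0]) cube([31, 18, 541]);
translate([31, 0, 0]) cube([420, 18, 31]);
translate([31, 0, 510]) cube([420, 18, 31]);


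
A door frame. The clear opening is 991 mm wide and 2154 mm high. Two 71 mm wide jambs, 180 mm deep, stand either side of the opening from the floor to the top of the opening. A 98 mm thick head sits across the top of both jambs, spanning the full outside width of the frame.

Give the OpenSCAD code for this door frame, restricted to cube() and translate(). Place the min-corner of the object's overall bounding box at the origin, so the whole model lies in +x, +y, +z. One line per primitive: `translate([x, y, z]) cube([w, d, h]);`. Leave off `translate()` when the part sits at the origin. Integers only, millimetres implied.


cube([71, 180, 2154]);
translate([1062, 0, 0]) cube([71, 180, 2154]);
translate([0, 0, 2154]) cube([1133, 180, 98]);


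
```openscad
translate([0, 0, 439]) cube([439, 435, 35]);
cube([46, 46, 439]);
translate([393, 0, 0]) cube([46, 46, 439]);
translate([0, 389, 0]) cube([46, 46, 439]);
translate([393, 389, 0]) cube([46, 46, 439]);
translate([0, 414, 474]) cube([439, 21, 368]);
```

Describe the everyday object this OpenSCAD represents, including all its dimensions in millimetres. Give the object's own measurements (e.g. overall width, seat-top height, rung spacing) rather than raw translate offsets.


A chair. The seat is a 439×435×35 mm slab with its top at z = 474 mm, on four 46×46 mm corner legs (flush with the seat edges, standing on z = 0). A flat backrest 21 mm thick, 368 mm tall, spans the full seat width and rises from the seat top along its +y edge, rear face flush with the rear of the seat.


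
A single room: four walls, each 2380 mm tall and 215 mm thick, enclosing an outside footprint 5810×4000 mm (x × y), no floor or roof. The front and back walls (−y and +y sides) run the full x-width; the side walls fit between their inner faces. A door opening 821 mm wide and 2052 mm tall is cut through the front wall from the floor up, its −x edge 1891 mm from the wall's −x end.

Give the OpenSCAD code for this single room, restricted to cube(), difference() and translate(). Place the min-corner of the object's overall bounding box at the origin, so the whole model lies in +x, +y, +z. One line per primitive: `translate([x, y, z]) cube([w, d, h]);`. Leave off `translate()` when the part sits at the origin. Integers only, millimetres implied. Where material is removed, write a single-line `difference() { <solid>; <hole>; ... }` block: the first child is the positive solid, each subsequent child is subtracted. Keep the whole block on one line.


difference() { cube([5810, 215, 2380]); translate([1891, 0, 0]) cube([821, 215, 2052]); }
translate([0, 3785, 0]) cube([5810, 215, 2380]);
translate([0, 215, 0]) cube([215, 3570, 2380]);
translate([5595, 215, 0]) cube([215, 3570, 2380]);


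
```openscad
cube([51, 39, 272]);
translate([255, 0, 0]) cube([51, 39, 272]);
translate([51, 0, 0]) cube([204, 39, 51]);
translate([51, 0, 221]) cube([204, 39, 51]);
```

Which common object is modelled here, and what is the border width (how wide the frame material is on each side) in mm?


A picture frame. The border width is 51 mm.

Four thin pieces enclosing a rectangular opening — a picture frame. The two full-height stiles are 272 mm tall; the top rail sits at z = 221 and is 51 mm tall, so the border above the opening is 272 − 221 = 51 mm, matching the stile x-width.


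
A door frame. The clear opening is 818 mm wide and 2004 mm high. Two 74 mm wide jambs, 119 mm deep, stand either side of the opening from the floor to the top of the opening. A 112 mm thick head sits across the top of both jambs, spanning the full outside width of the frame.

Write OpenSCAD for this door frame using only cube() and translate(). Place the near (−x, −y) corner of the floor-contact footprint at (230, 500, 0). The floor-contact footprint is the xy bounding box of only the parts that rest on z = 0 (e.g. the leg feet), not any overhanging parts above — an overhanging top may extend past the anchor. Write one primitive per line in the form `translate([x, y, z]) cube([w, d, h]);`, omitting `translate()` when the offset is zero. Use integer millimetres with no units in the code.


translate([230, 500, 0]) cube([74, 119, 2004]);
translate([1122, 500, 0]) cube([74, 119, 2004]);
translate([230, 500, 2004]) cube([966, 119, 112]);


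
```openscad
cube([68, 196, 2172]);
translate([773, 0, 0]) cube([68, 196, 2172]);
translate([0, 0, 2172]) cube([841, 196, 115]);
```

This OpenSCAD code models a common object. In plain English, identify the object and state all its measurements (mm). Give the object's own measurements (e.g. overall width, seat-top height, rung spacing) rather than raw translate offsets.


A door frame. The clear opening is 705 mm wide and 2172 mm high. Two 68 mm wide jambs, 196 mm deep, stand either side of the opening from the floor to the top of the opening. A 115 mm thick head sits across the top of both jambs, spanning the full outside width of the frame.


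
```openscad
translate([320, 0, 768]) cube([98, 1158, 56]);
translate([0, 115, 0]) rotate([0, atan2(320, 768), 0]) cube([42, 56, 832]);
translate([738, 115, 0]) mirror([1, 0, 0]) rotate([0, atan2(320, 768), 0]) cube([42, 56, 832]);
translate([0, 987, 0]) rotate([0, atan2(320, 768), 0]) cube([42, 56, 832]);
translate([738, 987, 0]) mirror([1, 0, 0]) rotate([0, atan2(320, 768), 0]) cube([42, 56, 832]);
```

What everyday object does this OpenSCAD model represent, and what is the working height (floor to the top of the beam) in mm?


A sawhorse. The overall height is 824 mm.

A beam across two mirrored pairs of raked legs — a sawhorse. The beam's underside is at z = 768 (matching the legs' vertical rise in atan2(320, 768)) and the beam is 56 mm tall, so its top is at 768 + 56 = 824 mm. The raked legs top out at the beam's underside, so that is the highest point.


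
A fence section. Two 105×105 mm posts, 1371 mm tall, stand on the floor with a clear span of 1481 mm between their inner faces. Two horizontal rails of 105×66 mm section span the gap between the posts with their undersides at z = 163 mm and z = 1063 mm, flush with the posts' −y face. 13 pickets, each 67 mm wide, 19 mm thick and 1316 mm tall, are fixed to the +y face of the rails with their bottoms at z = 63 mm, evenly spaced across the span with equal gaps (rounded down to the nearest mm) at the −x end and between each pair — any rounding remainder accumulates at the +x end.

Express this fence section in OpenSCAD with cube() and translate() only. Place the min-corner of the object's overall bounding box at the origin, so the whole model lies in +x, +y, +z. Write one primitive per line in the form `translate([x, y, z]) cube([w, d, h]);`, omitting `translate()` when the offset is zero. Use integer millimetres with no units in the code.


cube([105, 105, 1371]);
translate([1586, 0, 0]) cube([105, 105, 1371]);
translate([105, 0, 163]) cube([1481, 105, 66]);
translate([105, 0, 1063]) cube([1481, 105, 66]);
translate([148, 105, 63]) cube([67, 19, 1316]);
translate([258, 105, 63]) cube([67, 19, 1316]);
translate([368, 105, 63]) cube([67, 19, 1316]);
translate([478, 105, 63]) cube([67, 19, 1316]);
translate([588, 105, 63]) cube([67, 19, 1316]);
translate([698, 105, 63]) cube([67, 19, 1316]);
translate([808, 105, 63]) cube([67, 19, 1316]);
translate([918, 105, 63]) cube([67, 19, 1316]);
translate([1028, 105, 63]) cube([67, 19, 1316]);
translate([1138, 105, 63]) cube([67, 19, 1316]);
translate([1248, 105, 63]) cube([67, 19, 1316]);
translate([1358, 105, 63]) cube([67, 19, 1316]);
translate([1468, 105, 63]) cube([67, 19, 1316]);


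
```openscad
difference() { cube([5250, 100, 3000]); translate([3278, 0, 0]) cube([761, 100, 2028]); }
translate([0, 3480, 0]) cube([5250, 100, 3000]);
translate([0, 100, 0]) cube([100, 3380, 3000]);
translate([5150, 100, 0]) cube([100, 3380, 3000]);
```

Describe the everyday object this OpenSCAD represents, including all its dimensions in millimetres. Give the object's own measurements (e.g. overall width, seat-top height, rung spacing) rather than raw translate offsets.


A single room: four walls, each 3000 mm tall and 100 mm thick, enclosing an outside footprint 5250×3580 mm (x × y), no floor or roof. The front and back walls (−y and +y sides) run the full x-width; the side walls fit between their inner faces. A door opening 761 mm wide and 2028 mm tall is cut through the front wall from the floor up, its −x edge 3278 mm from the wall's −x end.


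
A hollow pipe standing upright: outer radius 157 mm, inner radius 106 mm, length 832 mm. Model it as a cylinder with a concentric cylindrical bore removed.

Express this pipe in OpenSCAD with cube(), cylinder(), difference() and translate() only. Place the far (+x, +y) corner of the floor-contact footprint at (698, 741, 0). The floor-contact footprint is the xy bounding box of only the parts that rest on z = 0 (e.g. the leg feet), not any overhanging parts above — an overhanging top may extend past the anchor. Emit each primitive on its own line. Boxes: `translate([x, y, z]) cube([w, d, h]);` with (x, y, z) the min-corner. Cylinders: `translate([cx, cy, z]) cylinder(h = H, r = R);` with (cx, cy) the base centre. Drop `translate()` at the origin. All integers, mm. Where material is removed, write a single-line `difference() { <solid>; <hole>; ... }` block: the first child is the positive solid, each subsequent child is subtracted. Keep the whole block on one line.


difference() { translate([541, 584, 0]) cylinder(h = 832, r = 157); translate([541, 584, 0]) cylinder(h = 832, r = 106); }


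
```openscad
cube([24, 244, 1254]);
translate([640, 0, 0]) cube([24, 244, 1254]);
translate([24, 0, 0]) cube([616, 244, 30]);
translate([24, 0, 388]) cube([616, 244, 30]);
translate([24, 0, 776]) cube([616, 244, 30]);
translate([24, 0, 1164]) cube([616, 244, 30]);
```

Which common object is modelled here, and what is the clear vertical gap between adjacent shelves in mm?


A bookshelf. The clear shelf gap is 358 mm.

Two tall side panels with 4 horizontal boards between them — a bookshelf. The first two shelf undersides are at z = 0 and z = 388; with shelf thickness 30, the clear gap is 388 − 0 − 30 = 358 mm.


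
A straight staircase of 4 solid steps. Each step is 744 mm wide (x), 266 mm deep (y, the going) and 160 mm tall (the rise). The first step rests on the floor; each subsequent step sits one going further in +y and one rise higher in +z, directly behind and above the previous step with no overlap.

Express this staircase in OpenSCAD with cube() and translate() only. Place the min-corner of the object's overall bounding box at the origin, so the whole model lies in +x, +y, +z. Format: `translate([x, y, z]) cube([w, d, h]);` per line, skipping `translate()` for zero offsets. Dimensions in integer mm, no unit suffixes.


cube([744, 266, 160]);
translate([0, 266, 160]) cube([744, 266, 160]);
translate([0, 532, 320]) cube([744, 266, 160]);
translate([0, 798, 480]) cube([744, 266, 160]);


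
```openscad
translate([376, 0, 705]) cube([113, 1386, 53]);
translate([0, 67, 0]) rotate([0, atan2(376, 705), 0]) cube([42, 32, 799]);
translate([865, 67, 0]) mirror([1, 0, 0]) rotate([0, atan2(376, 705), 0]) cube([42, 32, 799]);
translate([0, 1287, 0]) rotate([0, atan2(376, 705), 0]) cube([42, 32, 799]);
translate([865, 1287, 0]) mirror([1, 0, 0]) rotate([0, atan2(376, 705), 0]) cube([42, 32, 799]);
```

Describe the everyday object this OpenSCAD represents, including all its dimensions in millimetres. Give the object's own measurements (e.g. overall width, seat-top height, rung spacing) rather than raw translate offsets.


A sawhorse. A 113×1386×53 mm beam (x, y, z) sits on two A-frame leg pairs. Each pair is two raked legs of 42×32 mm section (32 mm along y) splaying symmetrically in x. Each leg rises 705 mm vertically over 376 mm of horizontal reach and is 799 mm long along its own axis. Every leg's outer bottom edge rests on the floor and its outer top edge meets a bottom edge of the beam — the left legs (tilting toward +x) meet the beam's −x bottom edge, the right legs (their mirror images, tilting toward −x) meet its +x bottom edge — so the leg tops tuck under the beam, the beam's underside is 705 mm above the floor, and the feet are 865 mm apart outside-to-outside with the beam centred between them. The two leg pairs are set in 67 mm from either end of the beam.


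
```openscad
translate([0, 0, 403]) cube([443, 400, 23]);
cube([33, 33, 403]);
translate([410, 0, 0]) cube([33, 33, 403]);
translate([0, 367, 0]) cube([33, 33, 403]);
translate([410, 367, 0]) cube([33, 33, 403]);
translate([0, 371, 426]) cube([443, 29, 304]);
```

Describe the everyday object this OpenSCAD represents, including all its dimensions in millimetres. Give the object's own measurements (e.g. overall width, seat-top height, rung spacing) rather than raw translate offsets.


A chair. The seat is a 443×400×23 mm slab with its top at z = 426 mm, on four 33×33 mm corner legs (flush with the seat edges, standing on z = 0). A flat backrest 29 mm thick, 304 mm tall, spans the full seat width and rises from the seat top along its +y edge, rear face flush with the rear of the seat.


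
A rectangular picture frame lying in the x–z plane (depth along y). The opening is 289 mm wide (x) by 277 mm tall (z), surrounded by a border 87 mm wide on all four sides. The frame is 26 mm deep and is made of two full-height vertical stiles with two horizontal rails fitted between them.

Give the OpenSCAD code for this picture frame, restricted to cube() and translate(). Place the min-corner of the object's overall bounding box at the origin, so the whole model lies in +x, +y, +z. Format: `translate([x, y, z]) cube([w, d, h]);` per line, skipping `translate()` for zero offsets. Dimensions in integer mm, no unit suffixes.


cube([87, 26, 451]);
translate([376, 0, 0]) cube([87, 26, 451]);
translate([87, 0, 0]) cube([289, 26, 87]);
translate([87, 0, 364]) cube([289, 26, 87]);


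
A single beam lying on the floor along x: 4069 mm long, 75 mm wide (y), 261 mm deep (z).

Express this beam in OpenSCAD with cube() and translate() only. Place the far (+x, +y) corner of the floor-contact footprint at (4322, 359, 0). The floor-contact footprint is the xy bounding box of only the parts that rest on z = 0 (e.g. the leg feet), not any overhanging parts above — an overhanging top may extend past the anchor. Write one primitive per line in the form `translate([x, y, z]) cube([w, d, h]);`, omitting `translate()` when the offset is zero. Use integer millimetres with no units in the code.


translate([253, 284, 0]) cube([4069, 75, 261]);


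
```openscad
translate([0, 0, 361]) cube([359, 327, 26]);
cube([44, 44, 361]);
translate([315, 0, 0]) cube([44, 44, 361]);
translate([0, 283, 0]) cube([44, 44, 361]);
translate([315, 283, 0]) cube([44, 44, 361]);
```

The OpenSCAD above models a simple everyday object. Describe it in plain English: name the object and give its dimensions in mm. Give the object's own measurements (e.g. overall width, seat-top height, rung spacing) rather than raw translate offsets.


A four-legged stool. The seat is a 359×327×26 mm slab whose top surface is at z = 387 mm; four square legs, each 44×44 mm in cross-section, run from the floor (z = 0) to the underside of the seat, each flush with a corner of the seat.


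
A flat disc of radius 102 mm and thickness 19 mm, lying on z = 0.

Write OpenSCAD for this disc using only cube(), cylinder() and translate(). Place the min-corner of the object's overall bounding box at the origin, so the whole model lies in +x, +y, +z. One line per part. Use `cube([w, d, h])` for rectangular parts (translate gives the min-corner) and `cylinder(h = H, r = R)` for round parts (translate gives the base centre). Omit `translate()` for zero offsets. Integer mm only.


translate([102, 102, 0]) cylinder(h = 19, r = 102);


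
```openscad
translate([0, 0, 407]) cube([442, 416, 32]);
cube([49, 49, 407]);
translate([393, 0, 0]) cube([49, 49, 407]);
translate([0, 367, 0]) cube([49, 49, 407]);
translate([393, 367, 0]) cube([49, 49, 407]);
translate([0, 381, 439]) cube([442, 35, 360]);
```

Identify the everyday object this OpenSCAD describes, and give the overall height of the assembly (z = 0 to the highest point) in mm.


A chair. The overall height is 799 mm.

A slab on four corner posts with a tall panel at the back — a chair. The seat slab sits at z = 407 with thickness 32, and the 360 mm backrest starts at the seat top, so the overall height is 407 + 32 + 360 = 799 mm.


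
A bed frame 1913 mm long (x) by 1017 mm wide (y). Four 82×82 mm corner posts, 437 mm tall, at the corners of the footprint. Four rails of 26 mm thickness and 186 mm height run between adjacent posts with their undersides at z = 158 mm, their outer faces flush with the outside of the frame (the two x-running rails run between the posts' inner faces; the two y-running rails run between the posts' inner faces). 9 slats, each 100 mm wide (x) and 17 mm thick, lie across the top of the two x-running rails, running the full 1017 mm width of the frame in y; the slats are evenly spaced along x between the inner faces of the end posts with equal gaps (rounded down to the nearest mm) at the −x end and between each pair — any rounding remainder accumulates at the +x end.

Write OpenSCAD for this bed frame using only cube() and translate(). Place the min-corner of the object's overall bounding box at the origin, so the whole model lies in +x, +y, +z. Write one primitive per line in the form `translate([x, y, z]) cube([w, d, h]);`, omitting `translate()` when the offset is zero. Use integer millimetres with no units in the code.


cube([82, 82, 437]);
translate([0, 935, 0]) cube([82, 82, 437]);
translate([1831, 0, 0]) cube([82, 82, 437]);
translate([1831, 935, 0]) cube([82, 82, 437]);
translate([82, 0, 158]) cube([1749, 26, 186]);
translate([82, 991, 158]) cube([1749, 26, 186]);
translate([0, 82, 158]) cube([26, 853, 186]);
translate([1887, 82, 158]) cube([26, 853, 186]);
translate([166, 0, 344]) cube([100, 1017, 17]);
translate([350, 0, 344]) cube([100, 1017, 17]);
translate([534, 0, 344]) cube([100, 1017, 17]);
translate([718, 0, 344]) cube([100, 1017, 17]);
translate([902, 0, 344]) cube([100, 1017, 17]);
translate([1086, 0, 344]) cube([100, 1017, 17]);
translate([1270, 0, 344]) cube([100, 1017, 17]);
translate([1454, 0, 344]) cube([100, 1017, 17]);
translate([1638, 0, 344]) cube([100, 1017, 17]);


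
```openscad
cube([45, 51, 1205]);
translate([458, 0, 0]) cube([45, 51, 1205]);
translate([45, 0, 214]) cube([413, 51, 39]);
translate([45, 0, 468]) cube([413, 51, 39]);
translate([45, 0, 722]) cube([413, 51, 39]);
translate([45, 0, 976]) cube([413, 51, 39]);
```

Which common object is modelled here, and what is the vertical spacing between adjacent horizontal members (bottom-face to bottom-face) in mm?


A ladder. The rung spacing is 254 mm.

Two tall 45×51 posts with 4 short bars between them — a ladder. Adjacent rungs sit at z = 214 and z = 468, so the spacing is 468 − 214 = 254 mm.


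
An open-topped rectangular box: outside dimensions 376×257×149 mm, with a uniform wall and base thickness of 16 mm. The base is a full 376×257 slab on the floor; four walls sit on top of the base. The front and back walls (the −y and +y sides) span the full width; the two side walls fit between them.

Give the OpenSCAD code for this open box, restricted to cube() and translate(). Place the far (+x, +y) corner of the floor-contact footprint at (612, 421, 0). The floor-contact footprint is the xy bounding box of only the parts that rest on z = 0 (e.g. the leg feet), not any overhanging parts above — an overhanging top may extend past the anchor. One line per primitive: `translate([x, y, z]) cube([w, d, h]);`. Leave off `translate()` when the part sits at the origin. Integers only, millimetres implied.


translate([236, 164, 0]) cube([376, 257, 16]);
translate([236, 164, 16]) cube([376, 16, 133]);
translate([236, 405, 16]) cube([376, 16, 133]);
translate([236, 180, 16]) cube([16, 225, 133]);
translate([596, 180, 16]) cube([16, 225, 133]);


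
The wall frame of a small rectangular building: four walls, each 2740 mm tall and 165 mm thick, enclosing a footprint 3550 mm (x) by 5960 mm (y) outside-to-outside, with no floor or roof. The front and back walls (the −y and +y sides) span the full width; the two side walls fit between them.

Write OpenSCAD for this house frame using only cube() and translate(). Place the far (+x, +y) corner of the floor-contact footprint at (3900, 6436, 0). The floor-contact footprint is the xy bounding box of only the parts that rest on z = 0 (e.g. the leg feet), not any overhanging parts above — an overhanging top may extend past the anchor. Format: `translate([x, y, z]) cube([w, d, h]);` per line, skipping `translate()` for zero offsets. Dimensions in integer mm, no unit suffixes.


translate([350, 476, 0]) cube([3550, 165, 2740]);
translate([350, 6271, 0]) cube([3550, 165, 2740]);
translate([350, 641, 0]) cube([165, 5630, 2740]);
translate([3735, 641, 0]) cube([165, 5630, 2740]);


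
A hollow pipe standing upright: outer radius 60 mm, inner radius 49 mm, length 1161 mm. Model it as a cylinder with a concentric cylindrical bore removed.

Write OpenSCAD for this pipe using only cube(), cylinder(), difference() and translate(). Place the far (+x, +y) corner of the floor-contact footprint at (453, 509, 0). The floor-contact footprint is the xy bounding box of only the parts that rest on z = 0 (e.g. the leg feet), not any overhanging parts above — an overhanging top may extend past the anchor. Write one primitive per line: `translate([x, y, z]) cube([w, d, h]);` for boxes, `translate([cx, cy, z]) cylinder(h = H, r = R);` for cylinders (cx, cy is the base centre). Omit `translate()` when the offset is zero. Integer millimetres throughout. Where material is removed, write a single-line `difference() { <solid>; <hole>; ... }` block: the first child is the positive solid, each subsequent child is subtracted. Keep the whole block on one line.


difference() { translate([393, 449, 0]) cylinder(h = 1161, r = 60); translate([393, 449, 0]) cylinder(h = 1161, r = 49); }


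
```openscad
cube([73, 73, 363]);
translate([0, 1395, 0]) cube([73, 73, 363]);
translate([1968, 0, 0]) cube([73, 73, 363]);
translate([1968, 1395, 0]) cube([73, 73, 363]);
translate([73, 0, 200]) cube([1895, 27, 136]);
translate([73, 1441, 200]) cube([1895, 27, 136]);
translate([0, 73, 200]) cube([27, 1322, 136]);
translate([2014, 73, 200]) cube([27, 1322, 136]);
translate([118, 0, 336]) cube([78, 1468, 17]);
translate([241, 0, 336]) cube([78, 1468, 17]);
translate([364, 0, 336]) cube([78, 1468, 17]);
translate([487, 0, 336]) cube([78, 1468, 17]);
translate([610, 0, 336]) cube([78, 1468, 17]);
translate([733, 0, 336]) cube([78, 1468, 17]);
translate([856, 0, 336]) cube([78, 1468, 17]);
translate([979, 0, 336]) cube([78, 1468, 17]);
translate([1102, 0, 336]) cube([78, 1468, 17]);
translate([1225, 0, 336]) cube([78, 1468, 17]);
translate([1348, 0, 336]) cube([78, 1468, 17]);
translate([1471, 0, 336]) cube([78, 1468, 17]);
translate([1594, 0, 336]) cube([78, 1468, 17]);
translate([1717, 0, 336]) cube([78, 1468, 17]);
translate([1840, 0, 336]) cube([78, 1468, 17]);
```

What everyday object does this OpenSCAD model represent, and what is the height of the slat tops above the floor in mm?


A bed frame. The slat-top height is 353 mm.

Four posts, four rails, and a row of slats — a bed frame. Slats sit on the rails at z = 200 + 136 = 336; with slat thickness 17, the top is 353 mm.


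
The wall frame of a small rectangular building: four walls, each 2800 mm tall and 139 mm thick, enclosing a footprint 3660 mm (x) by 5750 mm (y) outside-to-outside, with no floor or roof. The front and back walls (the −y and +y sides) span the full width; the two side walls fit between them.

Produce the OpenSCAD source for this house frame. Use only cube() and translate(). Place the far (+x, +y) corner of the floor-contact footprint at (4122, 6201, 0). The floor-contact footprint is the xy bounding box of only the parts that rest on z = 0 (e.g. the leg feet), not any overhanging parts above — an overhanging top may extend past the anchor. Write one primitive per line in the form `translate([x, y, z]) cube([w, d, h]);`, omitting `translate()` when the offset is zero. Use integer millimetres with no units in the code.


translate([462, 451, 0]) cube([3660, 139, 2800]);
translate([462, 6062, 0]) cube([3660, 139, 2800]);
translate([462, 590, 0]) cube([139, 5472, 2800]);
translate([3983, 590, 0]) cube([139, 5472, 2800]);


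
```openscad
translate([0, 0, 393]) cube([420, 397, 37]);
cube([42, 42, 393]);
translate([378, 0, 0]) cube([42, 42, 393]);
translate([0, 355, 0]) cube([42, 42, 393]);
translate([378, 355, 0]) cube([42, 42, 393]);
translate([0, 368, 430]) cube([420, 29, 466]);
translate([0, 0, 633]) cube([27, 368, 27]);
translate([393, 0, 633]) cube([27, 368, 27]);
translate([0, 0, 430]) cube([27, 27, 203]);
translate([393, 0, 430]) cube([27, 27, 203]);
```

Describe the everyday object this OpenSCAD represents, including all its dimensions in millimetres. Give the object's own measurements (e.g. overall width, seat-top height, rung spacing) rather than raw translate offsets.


A chair. The seat is a 420×397×37 mm slab with its top at z = 430 mm, on four 42×42 mm corner legs (flush with the seat edges, standing on z = 0). A flat backrest 29 mm thick, 466 mm tall, spans the full seat width and rises from the seat top along its +y edge, rear face flush with the rear of the seat. Two armrests of 27×27 mm section run along each side from the seat's front edge to the front of the backrest, top faces 230 mm above the seat top and outer faces flush with the seat's x-edges; a 27×27 mm post under the front of each armrest stands on the seat at the front corner.


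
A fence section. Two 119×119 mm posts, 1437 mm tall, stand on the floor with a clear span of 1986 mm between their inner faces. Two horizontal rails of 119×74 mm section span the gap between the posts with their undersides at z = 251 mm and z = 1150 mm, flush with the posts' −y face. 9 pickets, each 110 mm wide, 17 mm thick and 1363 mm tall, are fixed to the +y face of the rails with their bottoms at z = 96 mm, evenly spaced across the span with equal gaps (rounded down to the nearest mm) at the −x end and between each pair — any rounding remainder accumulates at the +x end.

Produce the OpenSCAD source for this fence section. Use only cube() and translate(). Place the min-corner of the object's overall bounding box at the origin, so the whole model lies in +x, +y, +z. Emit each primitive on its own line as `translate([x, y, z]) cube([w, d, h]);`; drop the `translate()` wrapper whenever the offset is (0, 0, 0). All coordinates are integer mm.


cube([119, 119, 1437]);
translate([2105, 0, 0]) cube([119, 119, 1437]);
translate([119, 0, 251]) cube([1986, 119, 74]);
translate([119, 0, 1150]) cube([1986, 119, 74]);
translate([218, 119, 96]) cube([110, 17, 1363]);
translate([427, 119, 96]) cube([110, 17, 1363]);
translate([636, 119, 96]) cube([110, 17, 1363]);
translate([845, 119, 96]) cube([110, 17, 1363]);
translate([1054, 119, 96]) cube([110, 17, 1363]);
translate([1263, 119, 96]) cube([110, 17, 1363]);
translate([1472, 119, 96]) cube([110, 17, 1363]);
translate([1681, 119, 96]) cube([110, 17, 1363]);
translate([1890, 119, 96]) cube([110, 17, 1363]);


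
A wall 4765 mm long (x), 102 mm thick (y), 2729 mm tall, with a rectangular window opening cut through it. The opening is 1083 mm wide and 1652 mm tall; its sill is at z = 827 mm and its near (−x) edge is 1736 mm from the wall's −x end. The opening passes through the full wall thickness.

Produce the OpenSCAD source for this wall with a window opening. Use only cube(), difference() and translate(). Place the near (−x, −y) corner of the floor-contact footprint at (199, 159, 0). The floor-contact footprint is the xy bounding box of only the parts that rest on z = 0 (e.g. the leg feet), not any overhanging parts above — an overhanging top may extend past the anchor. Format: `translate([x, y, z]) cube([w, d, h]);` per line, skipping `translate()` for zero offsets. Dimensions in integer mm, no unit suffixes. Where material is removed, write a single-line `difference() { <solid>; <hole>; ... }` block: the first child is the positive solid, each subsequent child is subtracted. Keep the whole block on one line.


difference() { translate([199, 159, 0]) cube([4765, 102, 2729]); translate([1935, 159, 827]) cube([1083, 102, 1652]); }


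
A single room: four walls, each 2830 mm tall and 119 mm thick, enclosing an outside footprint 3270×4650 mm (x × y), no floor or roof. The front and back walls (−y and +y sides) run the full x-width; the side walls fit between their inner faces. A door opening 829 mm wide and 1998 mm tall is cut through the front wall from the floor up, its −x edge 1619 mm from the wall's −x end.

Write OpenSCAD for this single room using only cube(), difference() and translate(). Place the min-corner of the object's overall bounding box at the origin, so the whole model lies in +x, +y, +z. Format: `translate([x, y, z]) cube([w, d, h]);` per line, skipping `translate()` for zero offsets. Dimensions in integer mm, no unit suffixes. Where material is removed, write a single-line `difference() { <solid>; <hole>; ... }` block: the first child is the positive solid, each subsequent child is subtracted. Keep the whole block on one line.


difference() { cube([3270, 119, 2830]); translate([1619, 0, 0]) cube([829, 119, 1998]); }
translate([0, 4531, 0]) cube([3270, 119, 2830]);
translate([0, 119, 0]) cube([119, 4412, 2830]);
translate([3151, 119, 0]) cube([119, 4412, 2830]);


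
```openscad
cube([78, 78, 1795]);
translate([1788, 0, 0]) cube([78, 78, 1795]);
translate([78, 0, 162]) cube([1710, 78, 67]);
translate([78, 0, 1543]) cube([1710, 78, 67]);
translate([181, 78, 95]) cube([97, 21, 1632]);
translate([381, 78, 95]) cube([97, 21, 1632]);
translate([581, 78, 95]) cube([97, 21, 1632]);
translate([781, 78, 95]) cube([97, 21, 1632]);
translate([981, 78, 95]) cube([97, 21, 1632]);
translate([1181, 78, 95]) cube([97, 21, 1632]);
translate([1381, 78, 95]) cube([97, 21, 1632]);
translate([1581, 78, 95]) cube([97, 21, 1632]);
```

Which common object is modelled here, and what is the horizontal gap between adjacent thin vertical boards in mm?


A fence section. The picket gap is 103 mm.

Two posts, two rails, 8 pickets — a fence section. Span 1710 mm holds 8 pickets of 97 mm with 9 equal gaps: ⌊(1710 − 8·97) / 9⌋ = 103 mm.


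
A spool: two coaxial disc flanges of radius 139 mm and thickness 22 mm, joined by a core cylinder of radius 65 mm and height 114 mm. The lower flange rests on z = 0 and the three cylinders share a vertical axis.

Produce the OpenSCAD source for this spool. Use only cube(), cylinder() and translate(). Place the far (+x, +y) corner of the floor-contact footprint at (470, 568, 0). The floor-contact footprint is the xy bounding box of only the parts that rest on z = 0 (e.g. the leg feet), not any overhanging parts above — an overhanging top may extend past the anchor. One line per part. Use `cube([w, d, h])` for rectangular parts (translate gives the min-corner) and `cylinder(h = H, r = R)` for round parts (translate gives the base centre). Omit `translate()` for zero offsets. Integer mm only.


translate([331, 429, 0]) cylinder(h = 22, r = 139);
translate([331, 429, 22]) cylinder(h = 114, r = 65);
translate([331, 429, 136]) cylinder(h = 22, r = 139);


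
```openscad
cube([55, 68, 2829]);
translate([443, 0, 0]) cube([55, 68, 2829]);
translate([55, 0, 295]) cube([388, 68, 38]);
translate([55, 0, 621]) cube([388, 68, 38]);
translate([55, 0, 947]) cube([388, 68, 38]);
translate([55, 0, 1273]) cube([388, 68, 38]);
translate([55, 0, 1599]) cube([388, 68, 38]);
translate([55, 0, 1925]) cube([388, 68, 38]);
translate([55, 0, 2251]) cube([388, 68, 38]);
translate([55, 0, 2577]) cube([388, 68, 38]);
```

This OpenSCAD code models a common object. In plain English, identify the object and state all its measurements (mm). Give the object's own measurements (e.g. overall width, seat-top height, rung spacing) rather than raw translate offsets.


A straight ladder. Two 55×68 mm vertical rails, 2829 mm tall, stand 498 mm apart (outside-to-outside) with their front faces coplanar on the −y side. 8 rungs, each 68 mm deep and 38 mm tall, span between the inner faces of the rails, front faces flush with the rails. The lowest rung's underside is at z = 295 mm and rungs are spaced 326 mm apart (underside to underside).


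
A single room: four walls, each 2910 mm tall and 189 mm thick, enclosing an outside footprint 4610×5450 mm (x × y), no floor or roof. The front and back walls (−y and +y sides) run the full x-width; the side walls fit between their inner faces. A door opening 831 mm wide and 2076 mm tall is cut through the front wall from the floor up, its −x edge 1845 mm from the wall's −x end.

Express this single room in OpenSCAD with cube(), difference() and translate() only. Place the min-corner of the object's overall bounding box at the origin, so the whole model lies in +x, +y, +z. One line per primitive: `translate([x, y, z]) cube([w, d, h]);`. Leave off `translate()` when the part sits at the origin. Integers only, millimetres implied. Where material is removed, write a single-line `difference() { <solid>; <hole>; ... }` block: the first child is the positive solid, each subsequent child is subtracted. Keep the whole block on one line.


difference() { cube([4610, 189, 2910]); translate([1845, 0, 0]) cube([831, 189, 2076]); }
translate([0, 5261, 0]) cube([4610, 189, 2910]);
translate([0, 189, 0]) cube([189, 5072, 2910]);
translate([4421, 189, 0]) cube([189, 5072, 2910]);
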